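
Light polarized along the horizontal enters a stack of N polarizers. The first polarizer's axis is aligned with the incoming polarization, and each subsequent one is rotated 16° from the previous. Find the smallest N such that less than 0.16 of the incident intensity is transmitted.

N = 25

First polarizer is aligned with the polarization: full transmission.
Each further stage multiplies by cos²(16°) = 0.924.
After N polarizers: T = 0.924^(N−1). Require T < 0.16 ⇒ N−1 > ln(0.16)/ln(0.924) = 23.19, so N−1 ≥ 24 and N = 25.
Check: N=25 gives T = 0.1501 < 0.16; N=24 gives T = 0.1624.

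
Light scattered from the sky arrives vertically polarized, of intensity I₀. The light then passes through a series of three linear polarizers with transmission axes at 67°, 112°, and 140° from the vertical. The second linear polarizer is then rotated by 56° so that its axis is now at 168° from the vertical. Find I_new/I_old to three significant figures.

I_new/I_old ≈ 0.0728

Before rotation:
I₁ = I₀ cos²(67° − 0°) = I₀ cos²(67°) = 0.1527 I₀.
I₂ = I₁ cos²(112° − 67°) = 0.1527 I₀ · cos²(45°) = 0.07634 I₀.
I₃ = I₂ cos²(140° − 112°) = 0.07634 I₀ · cos²(28°) = 0.05951 I₀.
After rotation:
I₁ = I₀ cos²(67° − 0°) = I₀ cos²(67°) = 0.1527 I₀.
Angle between axes 1 and 2: 79°. I₂ = 0.1527 I₀ · cos²(79°) = 0.005558 I₀.
I₃ = I₂ cos²(140° − 168°) = 0.005558 I₀ · cos²(28°) = 0.004333 I₀.
Ratio = 0.004333 / 0.05951 = 0.07282.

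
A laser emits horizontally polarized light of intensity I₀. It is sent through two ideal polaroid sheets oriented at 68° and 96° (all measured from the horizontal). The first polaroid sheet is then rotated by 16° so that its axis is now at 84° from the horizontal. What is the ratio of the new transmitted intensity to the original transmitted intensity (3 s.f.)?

I_new/I_old ≈ 0.0956

Before rotation:
I₁ = I₀ cos²(68° − 0°) = I₀ cos²(68°) = 0.1403 I₀.
I₂ = I₁ cos²(96° − 68°) = 0.1403 I₀ · cos²(28°) = 0.1094 I₀.
After rotation:
I₁ = I₀ cos²(84° − 0°) = I₀ cos²(84°) = 0.01093 I₀.
I₂ = I₁ cos²(96° − 84°) = 0.01093 I₀ · cos²(12°) = 0.01045 I₀.
Ratio = 0.01045 / 0.1094 = 0.09556.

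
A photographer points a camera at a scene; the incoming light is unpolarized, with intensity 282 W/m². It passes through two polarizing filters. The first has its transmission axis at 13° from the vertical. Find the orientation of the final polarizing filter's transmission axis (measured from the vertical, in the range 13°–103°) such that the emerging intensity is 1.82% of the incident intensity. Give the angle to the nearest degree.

Unpolarized light through the first polarizer → I₁ = ½ I₀, now polarized at 13°.
Need I₂/I₀ = 0.0182, so cos²(θ − 13°) = 0.0182 / 0.5 = 0.0364.
θ − 13° = arccos(√0.0364) = 79.0°, giving θ ≈ 13 + 79.0 = 92.0°.

θ ≈ 92°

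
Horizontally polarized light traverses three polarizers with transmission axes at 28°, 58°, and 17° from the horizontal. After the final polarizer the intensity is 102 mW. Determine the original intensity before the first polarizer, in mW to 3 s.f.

I₀ ≈ 306 mW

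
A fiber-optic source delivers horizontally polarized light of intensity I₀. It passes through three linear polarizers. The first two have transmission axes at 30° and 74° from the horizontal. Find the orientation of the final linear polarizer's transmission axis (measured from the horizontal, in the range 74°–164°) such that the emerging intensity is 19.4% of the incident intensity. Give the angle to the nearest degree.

I₁ = I₀ cos²(30° − 0°) = I₀ cos²(30°) = 0.75 I₀.
I₂ = I₁ cos²(74° − 30°) = 0.75 I₀ · cos²(44°) = 0.3881 I₀.
Need I₃/I₀ = 0.194, so cos²(θ − 74°) = 0.194 / 0.3881 = 0.4999.
θ − 74° = arccos(√0.4999) = 45.0°, giving θ ≈ 74 + 45.0 = 119.0°.

θ ≈ 119°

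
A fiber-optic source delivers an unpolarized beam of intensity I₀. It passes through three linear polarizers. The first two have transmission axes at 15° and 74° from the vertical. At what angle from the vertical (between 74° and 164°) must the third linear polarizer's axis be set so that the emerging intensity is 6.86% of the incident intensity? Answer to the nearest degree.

θ ≈ 118°

Unpolarized light through the first polarizer → I₁ = ½ I₀, now polarized at 15°.
I₂ = I₁ cos²(74° − 15°) = 0.5 I₀ · cos²(59°) = 0.1326 I₀.
Need I₃/I₀ = 0.0686, so cos²(θ − 74°) = 0.0686 / 0.1326 = 0.5172.
θ − 74° = arccos(√0.5172) = 44.0°, giving θ ≈ 74 + 44.0 = 118.0°.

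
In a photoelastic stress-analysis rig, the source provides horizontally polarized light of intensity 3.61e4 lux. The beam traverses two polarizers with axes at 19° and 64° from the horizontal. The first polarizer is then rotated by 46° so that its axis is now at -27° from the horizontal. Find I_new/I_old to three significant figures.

Before rotation:
I₁ = I₀ cos²(19° − 0°) = I₀ cos²(19°) = 0.894 I₀.
I₂ = I₁ cos²(64° − 19°) = 0.894 I₀ · cos²(45°) = 0.447 I₀.
After rotation:
I₁ = I₀ cos²(-27° − 0°) = I₀ cos²(27°) = 0.7939 I₀.
Angle between axes 1 and 2: 89°. I₂ = 0.7939 I₀ · cos²(89°) = 0.0002418 I₀.
Ratio = 0.0002418 / 0.447 = 0.000541.

I_new/I_old ≈ 0.000541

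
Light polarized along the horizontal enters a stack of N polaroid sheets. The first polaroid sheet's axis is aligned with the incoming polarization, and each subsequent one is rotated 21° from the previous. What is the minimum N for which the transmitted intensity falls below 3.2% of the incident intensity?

N = 27

First polarizer is aligned with the polarization: full transmission.
Each further stage multiplies by cos²(21°) = 0.8716.
After N polarizers: T = 0.8716^(N−1). Require T < 0.032 ⇒ N−1 > ln(0.032)/ln(0.8716) = 25.04, so N−1 ≥ 26 and N = 27.
Check: N=27 gives T = 0.02805 < 0.032; N=26 gives T = 0.03218.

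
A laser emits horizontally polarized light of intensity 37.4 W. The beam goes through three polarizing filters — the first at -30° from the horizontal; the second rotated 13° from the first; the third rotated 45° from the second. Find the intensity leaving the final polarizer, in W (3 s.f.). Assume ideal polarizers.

I₁ = 37.4 W · cos²(30°) = 28.05 W.
I₂ = I₁ · cos²(13°) = 28.05 · 0.9494 = 26.63 W.
I₃ = I₂ · cos²(45°) = 26.63 · 0.5 = 13.32 W.

I ≈ 13.3 W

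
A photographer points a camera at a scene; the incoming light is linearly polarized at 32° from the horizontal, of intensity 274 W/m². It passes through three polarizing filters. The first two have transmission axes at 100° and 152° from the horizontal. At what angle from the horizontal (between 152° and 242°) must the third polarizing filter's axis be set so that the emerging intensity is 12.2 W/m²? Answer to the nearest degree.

By Malus's law, I₁ = I₀ cos²(100° − 32°) = I₀ cos²(68°) = 0.1403 I₀.
I₂ = I₁ cos²(152° − 100°) = 0.1403 I₀ · cos²(52°) = 0.05319 I₀.
Target fraction: 12.2 / 274 W/m² = 0.04453 of I₀.
Need I₃/I₀ = 0.04453, so cos²(θ − 152°) = 0.04453 / 0.05319 = 0.8371.
θ − 152° = arccos(√0.8371) = 23.8°, giving θ ≈ 152 + 23.8 = 175.8°.

θ ≈ 176°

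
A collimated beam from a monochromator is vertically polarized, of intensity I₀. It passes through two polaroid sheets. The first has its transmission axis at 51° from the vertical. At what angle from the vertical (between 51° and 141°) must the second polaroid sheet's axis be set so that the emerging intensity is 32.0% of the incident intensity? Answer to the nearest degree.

By Malus's law, I₁ = I₀ cos²(51° − 0°) = I₀ cos²(51°) = 0.396 I₀.
Need I₂/I₀ = 0.32, so cos²(θ − 51°) = 0.32 / 0.396 = 0.808.
θ − 51° = arccos(√0.808) = 26.0°, giving θ ≈ 51 + 26.0 = 77.0°.

θ ≈ 77°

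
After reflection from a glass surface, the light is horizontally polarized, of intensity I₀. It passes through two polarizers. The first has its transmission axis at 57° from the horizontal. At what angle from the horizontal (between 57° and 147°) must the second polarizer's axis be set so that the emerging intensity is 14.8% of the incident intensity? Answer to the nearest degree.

θ ≈ 102°

I₁ = I₀ cos²(57° − 0°) = I₀ cos²(57°) = 0.2966 I₀.
Need I₂/I₀ = 0.148, so cos²(θ − 57°) = 0.148 / 0.2966 = 0.4989.
θ − 57° = arccos(√0.4989) = 45.1°, giving θ ≈ 57 + 45.1 = 102.1°.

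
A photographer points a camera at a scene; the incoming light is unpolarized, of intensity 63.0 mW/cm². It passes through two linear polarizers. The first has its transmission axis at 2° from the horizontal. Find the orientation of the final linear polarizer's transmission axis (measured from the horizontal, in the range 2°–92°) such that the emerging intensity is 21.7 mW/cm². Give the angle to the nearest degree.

θ ≈ 36°

Unpolarized light through the first polarizer → I₁ = ½ I₀, now polarized at 2°.
Target fraction: 21.7 / 63.0 mW/cm² = 0.3444 of I₀.
Need I₂/I₀ = 0.3444, so cos²(θ − 2°) = 0.3444 / 0.5 = 0.6889.
θ − 2° = arccos(√0.6889) = 33.9°, giving θ ≈ 2 + 33.9 = 35.9°.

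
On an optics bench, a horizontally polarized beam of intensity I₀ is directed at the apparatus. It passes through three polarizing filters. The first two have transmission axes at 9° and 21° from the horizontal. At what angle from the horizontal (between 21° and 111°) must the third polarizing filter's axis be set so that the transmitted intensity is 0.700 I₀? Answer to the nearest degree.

θ ≈ 51°

By Malus's law, I₁ = I₀ cos²(9° − 0°) = I₀ cos²(9°) = 0.9755 I₀.
I₂ = I₁ cos²(21° − 9°) = 0.9755 I₀ · cos²(12°) = 0.9334 I₀.
Need I₃/I₀ = 0.7, so cos²(θ − 21°) = 0.7 / 0.9334 = 0.75.
θ − 21° = arccos(√0.75) = 30.0°, giving θ ≈ 21 + 30.0 = 51.0°.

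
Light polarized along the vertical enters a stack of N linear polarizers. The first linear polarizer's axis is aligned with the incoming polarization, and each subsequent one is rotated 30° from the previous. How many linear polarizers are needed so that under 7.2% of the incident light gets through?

First polarizer is aligned with the polarization: full transmission.
Each further stage multiplies by cos²(30°) = 0.75.
After N polarizers: T = 0.75^(N−1). Require T < 0.072 ⇒ N−1 > ln(0.072)/ln(0.75) = 9.15, so N−1 ≥ 10 and N = 11.
Check: N=11 gives T = 0.05631 < 0.072; N=10 gives T = 0.07508.

N = 11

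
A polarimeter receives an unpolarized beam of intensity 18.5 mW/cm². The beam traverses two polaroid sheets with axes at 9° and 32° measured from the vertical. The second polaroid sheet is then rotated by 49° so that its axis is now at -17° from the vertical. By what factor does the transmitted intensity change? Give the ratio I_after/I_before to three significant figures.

I_new/I_old ≈ 0.953

Before rotation:
Unpolarized light through the first polarizer → I₁ = ½ I₀, now polarized at 9°.
I₂ = I₁ cos²(32° − 9°) = 0.5 I₀ · cos²(23°) = 0.4237 I₀.
After rotation:
Unpolarized light through the first polarizer → I₁ = ½ I₀, now polarized at 9°.
I₂ = I₁ cos²(-17° − 9°) = 0.5 I₀ · cos²(26°) = 0.4039 I₀.
Ratio = 0.4039 / 0.4237 = 0.9534.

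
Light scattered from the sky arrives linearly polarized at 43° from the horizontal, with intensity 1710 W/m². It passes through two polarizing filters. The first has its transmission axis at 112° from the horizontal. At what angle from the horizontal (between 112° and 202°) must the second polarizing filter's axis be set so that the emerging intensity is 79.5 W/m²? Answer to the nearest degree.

θ ≈ 165°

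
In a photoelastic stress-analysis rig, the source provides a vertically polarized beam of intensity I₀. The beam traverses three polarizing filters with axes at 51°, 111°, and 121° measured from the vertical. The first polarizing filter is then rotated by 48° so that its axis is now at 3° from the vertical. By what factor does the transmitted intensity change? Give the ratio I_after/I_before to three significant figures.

I_new/I_old ≈ 0.962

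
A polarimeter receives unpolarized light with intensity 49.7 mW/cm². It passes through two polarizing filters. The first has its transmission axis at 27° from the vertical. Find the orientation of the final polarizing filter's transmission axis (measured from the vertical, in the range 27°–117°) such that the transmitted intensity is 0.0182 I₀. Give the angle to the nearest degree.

Unpolarized light through the first polarizer → I₁ = ½ I₀, now polarized at 27°.
Need I₂/I₀ = 0.0182, so cos²(θ − 27°) = 0.0182 / 0.5 = 0.0364.
θ − 27° = arccos(√0.0364) = 79.0°, giving θ ≈ 27 + 79.0 = 106.0°.

θ ≈ 106°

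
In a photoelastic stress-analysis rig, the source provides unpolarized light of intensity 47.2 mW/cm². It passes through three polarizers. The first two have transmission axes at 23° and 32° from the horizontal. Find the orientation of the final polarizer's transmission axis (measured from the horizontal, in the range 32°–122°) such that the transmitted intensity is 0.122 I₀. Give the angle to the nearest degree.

Unpolarized light through the first polarizer → I₁ = ½ I₀, now polarized at 23°.
I₂ = I₁ cos²(32° − 23°) = 0.5 I₀ · cos²(9°) = 0.4878 I₀.
Need I₃/I₀ = 0.122, so cos²(θ − 32°) = 0.122 / 0.4878 = 0.2501.
θ − 32° = arccos(√0.2501) = 60.0°, giving θ ≈ 32 + 60.0 = 92.0°.

θ ≈ 92°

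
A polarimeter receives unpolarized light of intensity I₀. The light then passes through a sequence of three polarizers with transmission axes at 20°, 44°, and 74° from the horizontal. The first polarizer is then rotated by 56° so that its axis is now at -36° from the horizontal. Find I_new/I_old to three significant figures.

Before rotation:
Unpolarized light through the first polarizer → I₁ = ½ I₀, now polarized at 20°.
I₂ = I₁ cos²(44° − 20°) = 0.5 I₀ · cos²(24°) = 0.4173 I₀.
I₃ = I₂ cos²(74° − 44°) = 0.4173 I₀ · cos²(30°) = 0.313 I₀.
After rotation:
Unpolarized light through the first polarizer → I₁ = ½ I₀, now polarized at -36°.
I₂ = I₁ cos²(44° + 36°) = 0.5 I₀ · cos²(80°) = 0.01508 I₀.
I₃ = I₂ cos²(74° − 44°) = 0.01508 I₀ · cos²(30°) = 0.01131 I₀.
Ratio = 0.01131 / 0.313 = 0.03613.

I_new/I_old ≈ 0.0361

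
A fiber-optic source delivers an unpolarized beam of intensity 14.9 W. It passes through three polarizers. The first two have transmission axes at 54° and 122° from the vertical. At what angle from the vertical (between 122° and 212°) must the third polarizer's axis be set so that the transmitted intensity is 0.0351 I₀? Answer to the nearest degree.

θ ≈ 167°

Unpolarized light through the first polarizer → I₁ = ½ I₀, now polarized at 54°.
I₂ = I₁ cos²(122° − 54°) = 0.5 I₀ · cos²(68°) = 0.07017 I₀.
Need I₃/I₀ = 0.0351, so cos²(θ − 122°) = 0.0351 / 0.07017 = 0.5002.
θ − 122° = arccos(√0.5002) = 45.0°, giving θ ≈ 122 + 45.0 = 167.0°.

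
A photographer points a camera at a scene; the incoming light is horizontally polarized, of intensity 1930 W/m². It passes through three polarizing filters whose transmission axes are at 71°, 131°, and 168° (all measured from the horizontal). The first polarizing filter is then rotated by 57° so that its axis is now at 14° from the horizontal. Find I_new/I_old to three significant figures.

I_new/I_old ≈ 7.32

Before rotation:
I₁ = I₀ cos²(71° − 0°) = I₀ cos²(71°) = 0.106 I₀.
I₂ = I₁ cos²(131° − 71°) = 0.106 I₀ · cos²(60°) = 0.0265 I₀.
I₃ = I₂ cos²(168° − 131°) = 0.0265 I₀ · cos²(37°) = 0.0169 I₀.
After rotation:
I₁ = I₀ cos²(14° − 0°) = I₀ cos²(14°) = 0.9415 I₀.
Angle between axes 1 and 2: 63°. I₂ = 0.9415 I₀ · cos²(63°) = 0.194 I₀.
I₃ = I₂ cos²(168° − 131°) = 0.194 I₀ · cos²(37°) = 0.1238 I₀.
Ratio = 0.1238 / 0.0169 = 7.323.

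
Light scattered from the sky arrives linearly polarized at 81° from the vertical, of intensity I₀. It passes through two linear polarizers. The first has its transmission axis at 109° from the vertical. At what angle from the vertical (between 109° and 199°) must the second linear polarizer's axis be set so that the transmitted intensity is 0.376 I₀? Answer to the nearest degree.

By Malus's law, I₁ = I₀ cos²(109° − 81°) = I₀ cos²(28°) = 0.7796 I₀.
Need I₂/I₀ = 0.376, so cos²(θ − 109°) = 0.376 / 0.7796 = 0.4823.
θ − 109° = arccos(√0.4823) = 46.0°, giving θ ≈ 109 + 46.0 = 155.0°.

θ ≈ 155°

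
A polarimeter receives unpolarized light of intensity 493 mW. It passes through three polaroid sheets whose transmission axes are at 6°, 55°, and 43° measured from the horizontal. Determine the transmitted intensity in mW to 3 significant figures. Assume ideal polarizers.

I ≈ 102 mW

Unpolarized light through the first polarizer → I₁ = 493 mW/2 = 246.5 mW, polarized at 6°.
I₂ = I₁ · cos²(49°) = 246.5 · 0.4304 = 106.1 mW.
I₃ = I₂ · cos²(12°) = 106.1 · 0.9568 = 101.5 mW.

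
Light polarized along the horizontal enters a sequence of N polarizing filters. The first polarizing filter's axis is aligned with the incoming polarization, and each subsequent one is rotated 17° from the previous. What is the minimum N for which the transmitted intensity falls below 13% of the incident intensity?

N = 24

First polarizer is aligned with the polarization: full transmission.
Each further stage multiplies by cos²(17°) = 0.9145.
After N polarizers: T = 0.9145^(N−1). Require T < 0.13 ⇒ N−1 > ln(0.13)/ln(0.9145) = 22.83, so N−1 ≥ 23 and N = 24.
Check: N=24 gives T = 0.1281 < 0.13; N=23 gives T = 0.14.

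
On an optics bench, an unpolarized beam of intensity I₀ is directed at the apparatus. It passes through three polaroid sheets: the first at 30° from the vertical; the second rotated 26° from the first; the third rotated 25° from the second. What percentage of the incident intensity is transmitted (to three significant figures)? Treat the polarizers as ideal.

Unpolarized light through the first polarizer → I₁ = ½ I₀, now polarized at 30°.
I₂ = I₁ cos²(26°) = 0.5 · 0.8078 I₀ = 0.4039 I₀.
I₃ = I₂ cos²(25°) = 0.4039 · 0.8214 I₀ = 0.3318 I₀.
That is 33.18% of the incident intensity.

≈ 33.2%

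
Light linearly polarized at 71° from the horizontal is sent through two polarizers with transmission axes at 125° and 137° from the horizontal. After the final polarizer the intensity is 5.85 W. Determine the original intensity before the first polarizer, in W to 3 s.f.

By Malus's law, I₁ = I₀ cos²(125° − 71°) = I₀ cos²(54°) = 0.3455 I₀.
I₂ = I₁ cos²(137° − 125°) = 0.3455 I₀ · cos²(12°) = 0.3306 I₀.
So 5.85 W = 0.3306 I₀, giving I₀ = 5.85/0.3306 = 17.7 W.

I₀ ≈ 17.7 W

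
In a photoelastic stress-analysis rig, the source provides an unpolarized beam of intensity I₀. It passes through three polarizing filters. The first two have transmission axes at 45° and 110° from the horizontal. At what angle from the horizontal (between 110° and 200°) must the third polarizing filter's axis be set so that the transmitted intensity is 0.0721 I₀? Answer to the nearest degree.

θ ≈ 136°

Unpolarized light through the first polarizer → I₁ = ½ I₀, now polarized at 45°.
I₂ = I₁ cos²(110° − 45°) = 0.5 I₀ · cos²(65°) = 0.0893 I₀.
Need I₃/I₀ = 0.0721, so cos²(θ − 110°) = 0.0721 / 0.0893 = 0.8074.
θ − 110° = arccos(√0.8074) = 26.0°, giving θ ≈ 110 + 26.0 = 136.0°.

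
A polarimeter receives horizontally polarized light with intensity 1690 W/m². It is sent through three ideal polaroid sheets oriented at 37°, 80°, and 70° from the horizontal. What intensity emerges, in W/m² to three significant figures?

I ≈ 559 W/m²

I₁ = 1690 W/m² · cos²(37°) = 1078 W/m².
I₂ = I₁ · cos²(43°) = 1078 · 0.5349 = 576.6 W/m².
I₃ = I₂ · cos²(10°) = 576.6 · 0.9698 = 559.2 W/m².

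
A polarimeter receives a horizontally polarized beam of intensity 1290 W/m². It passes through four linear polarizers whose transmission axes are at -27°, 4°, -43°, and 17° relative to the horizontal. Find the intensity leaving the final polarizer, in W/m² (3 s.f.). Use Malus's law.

By Malus's law, I₁ = 1290 W/m² · cos²(27°) = 1024 W/m².
I₂ = I₁ · cos²(31°) = 1024 · 0.7347 = 752.5 W/m².
I₃ = I₂ · cos²(47°) = 752.5 · 0.4651 = 350 W/m².
I₄ = I₃ · cos²(60°) = 350 · 0.25 = 87.5 W/m².

I ≈ 87.5 W/m²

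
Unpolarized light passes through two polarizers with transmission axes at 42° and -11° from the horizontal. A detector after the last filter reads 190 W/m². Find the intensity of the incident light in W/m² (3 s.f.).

I₀ ≈ 1050 W/m²

Unpolarized light through the first polarizer → I₁ = ½ I₀, now polarized at 42°.
I₂ = I₁ cos²(-11° − 42°) = 0.5 I₀ · cos²(53°) = 0.1811 I₀.
So 190 W/m² = 0.1811 I₀, giving I₀ = 190/0.1811 = 1049 W/m².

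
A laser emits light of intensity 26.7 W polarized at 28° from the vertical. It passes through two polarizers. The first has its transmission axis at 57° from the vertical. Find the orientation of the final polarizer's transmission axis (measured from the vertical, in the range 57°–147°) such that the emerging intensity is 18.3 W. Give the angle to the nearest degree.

θ ≈ 76°

By Malus's law, I₁ = I₀ cos²(57° − 28°) = I₀ cos²(29°) = 0.765 I₀.
Target fraction: 18.3 / 26.7 W = 0.6854 of I₀.
Need I₂/I₀ = 0.6854, so cos²(θ − 57°) = 0.6854 / 0.765 = 0.896.
θ − 57° = arccos(√0.896) = 18.8°, giving θ ≈ 57 + 18.8 = 75.8°.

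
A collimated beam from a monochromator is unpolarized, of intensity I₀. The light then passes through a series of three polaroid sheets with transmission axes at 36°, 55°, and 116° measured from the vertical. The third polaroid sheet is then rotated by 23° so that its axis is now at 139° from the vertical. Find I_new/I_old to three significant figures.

Before rotation:
Unpolarized light through the first polarizer → I₁ = ½ I₀, now polarized at 36°.
I₂ = I₁ cos²(55° − 36°) = 0.5 I₀ · cos²(19°) = 0.447 I₀.
I₃ = I₂ cos²(116° − 55°) = 0.447 I₀ · cos²(61°) = 0.1051 I₀.
After rotation:
Unpolarized light through the first polarizer → I₁ = ½ I₀, now polarized at 36°.
I₂ = I₁ cos²(55° − 36°) = 0.5 I₀ · cos²(19°) = 0.447 I₀.
I₃ = I₂ cos²(139° − 55°) = 0.447 I₀ · cos²(84°) = 0.004884 I₀.
Ratio = 0.004884 / 0.1051 = 0.04649.

I_new/I_old ≈ 0.0465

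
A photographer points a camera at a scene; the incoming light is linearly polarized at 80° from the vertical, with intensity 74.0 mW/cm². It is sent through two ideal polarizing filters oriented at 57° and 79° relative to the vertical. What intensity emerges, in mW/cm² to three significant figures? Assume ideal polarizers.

I₁ = 74.0 mW/cm² · cos²(23°) = 62.7 mW/cm².
I₂ = I₁ · cos²(22°) = 62.7 · 0.8597 = 53.9 mW/cm².

I ≈ 53.9 mW/cm²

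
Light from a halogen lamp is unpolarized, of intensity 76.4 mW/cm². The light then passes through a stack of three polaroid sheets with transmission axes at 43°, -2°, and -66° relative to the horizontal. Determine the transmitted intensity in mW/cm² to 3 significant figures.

I ≈ 3.67 mW/cm²

Unpolarized light through the first polarizer → I₁ = 76.4 mW/cm²/2 = 38.2 mW/cm², polarized at 43°.
I₂ = I₁ · cos²(45°) = 38.2 · 0.5 = 19.1 mW/cm².
I₃ = I₂ · cos²(64°) = 19.1 · 0.1922 = 3.67 mW/cm².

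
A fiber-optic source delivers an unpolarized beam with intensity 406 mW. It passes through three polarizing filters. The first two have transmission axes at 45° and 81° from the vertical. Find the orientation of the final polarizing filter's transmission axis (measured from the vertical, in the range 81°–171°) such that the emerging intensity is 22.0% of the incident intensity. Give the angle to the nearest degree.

θ ≈ 116°

Unpolarized light through the first polarizer → I₁ = ½ I₀, now polarized at 45°.
I₂ = I₁ cos²(81° − 45°) = 0.5 I₀ · cos²(36°) = 0.3273 I₀.
Need I₃/I₀ = 0.22, so cos²(θ − 81°) = 0.22 / 0.3273 = 0.6723.
θ − 81° = arccos(√0.6723) = 34.9°, giving θ ≈ 81 + 34.9 = 115.9°.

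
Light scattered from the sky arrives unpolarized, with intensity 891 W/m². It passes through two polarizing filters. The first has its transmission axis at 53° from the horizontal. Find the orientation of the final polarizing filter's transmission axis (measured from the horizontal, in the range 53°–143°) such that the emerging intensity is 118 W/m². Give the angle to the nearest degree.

θ ≈ 112°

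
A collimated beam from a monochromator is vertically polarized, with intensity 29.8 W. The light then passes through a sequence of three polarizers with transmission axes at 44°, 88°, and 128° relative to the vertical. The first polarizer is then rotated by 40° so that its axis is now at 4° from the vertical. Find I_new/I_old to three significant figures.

I_new/I_old ≈ 0.0406

Before rotation:
By Malus's law, I₁ = I₀ cos²(44° − 0°) = I₀ cos²(44°) = 0.5174 I₀.
I₂ = I₁ cos²(88° − 44°) = 0.5174 I₀ · cos²(44°) = 0.2678 I₀.
I₃ = I₂ cos²(128° − 88°) = 0.2678 I₀ · cos²(40°) = 0.1571 I₀.
After rotation:
I₁ = I₀ cos²(4° − 0°) = I₀ cos²(4°) = 0.9951 I₀.
I₂ = I₁ cos²(88° − 4°) = 0.9951 I₀ · cos²(84°) = 0.01087 I₀.
I₃ = I₂ cos²(128° − 88°) = 0.01087 I₀ · cos²(40°) = 0.006381 I₀.
Ratio = 0.006381 / 0.1571 = 0.04061.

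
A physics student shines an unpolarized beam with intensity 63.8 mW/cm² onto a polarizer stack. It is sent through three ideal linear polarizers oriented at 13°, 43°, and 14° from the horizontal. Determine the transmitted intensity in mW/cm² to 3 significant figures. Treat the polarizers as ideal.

Unpolarized light through the first polarizer → I₁ = 63.8 mW/cm²/2 = 31.9 mW/cm², polarized at 13°.
I₂ = I₁ · cos²(30°) = 31.9 · 0.75 = 23.93 mW/cm².
I₃ = I₂ · cos²(29°) = 23.93 · 0.765 = 18.3 mW/cm².

I ≈ 18.3 mW/cm²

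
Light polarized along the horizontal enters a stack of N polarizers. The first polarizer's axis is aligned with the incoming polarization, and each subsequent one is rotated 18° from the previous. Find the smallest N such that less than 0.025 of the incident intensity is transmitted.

N = 38

First polarizer is aligned with the polarization: full transmission.
Each further stage multiplies by cos²(18°) = 0.9045.
After N polarizers: T = 0.9045^(N−1). Require T < 0.025 ⇒ N−1 > ln(0.025)/ln(0.9045) = 36.76, so N−1 ≥ 37 and N = 38.
Check: N=38 gives T = 0.02439 < 0.025; N=37 gives T = 0.02697.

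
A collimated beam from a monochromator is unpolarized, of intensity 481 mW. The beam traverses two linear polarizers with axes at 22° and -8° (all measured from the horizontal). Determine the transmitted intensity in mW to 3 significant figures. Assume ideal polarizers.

I ≈ 180 mW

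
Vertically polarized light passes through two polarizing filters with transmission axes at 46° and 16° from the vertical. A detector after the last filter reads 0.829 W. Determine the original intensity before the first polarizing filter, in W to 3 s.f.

I₀ ≈ 2.29 W

I₁ = I₀ cos²(46° − 0°) = I₀ cos²(46°) = 0.4826 I₀.
I₂ = I₁ cos²(16° − 46°) = 0.4826 I₀ · cos²(30°) = 0.3619 I₀.
So 0.829 W = 0.3619 I₀, giving I₀ = 0.829/0.3619 = 2.291 W.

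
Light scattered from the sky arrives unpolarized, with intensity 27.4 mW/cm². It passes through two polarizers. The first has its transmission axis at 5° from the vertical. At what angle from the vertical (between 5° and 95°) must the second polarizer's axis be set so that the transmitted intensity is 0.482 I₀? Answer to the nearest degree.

θ ≈ 16°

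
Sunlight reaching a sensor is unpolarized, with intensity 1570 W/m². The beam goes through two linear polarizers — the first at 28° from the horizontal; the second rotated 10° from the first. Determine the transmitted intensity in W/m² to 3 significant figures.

I ≈ 761 W/m²

Unpolarized light through the first polarizer → I₁ = 1570 W/m²/2 = 785 W/m², polarized at 28°.
I₂ = I₁ · cos²(10°) = 785 · 0.9698 = 761.3 W/m².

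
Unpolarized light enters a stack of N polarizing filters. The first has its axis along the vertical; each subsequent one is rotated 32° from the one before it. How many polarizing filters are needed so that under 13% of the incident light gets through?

First polarizer halves the unpolarized light: factor 1/2.
Each further stage multiplies by cos²(32°) = 0.7192.
After N polarizers: T = 0.5·0.7192^(N−1). Require T < 0.13 ⇒ N−1 > ln(0.13/0.5)/ln(0.7192) = 4.09, so N−1 ≥ 5 and N = 6.
Check: N=6 gives T = 0.0962 < 0.13; N=5 gives T = 0.1338.

N = 6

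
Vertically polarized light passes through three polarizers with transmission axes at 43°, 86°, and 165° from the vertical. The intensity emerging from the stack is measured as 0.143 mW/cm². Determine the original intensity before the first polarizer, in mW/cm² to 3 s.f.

By Malus's law, I₁ = I₀ cos²(43° − 0°) = I₀ cos²(43°) = 0.5349 I₀.
I₂ = I₁ cos²(86° − 43°) = 0.5349 I₀ · cos²(43°) = 0.2861 I₀.
I₃ = I₂ cos²(165° − 86°) = 0.2861 I₀ · cos²(79°) = 0.01042 I₀.
So 0.143 mW/cm² = 0.01042 I₀, giving I₀ = 0.143/0.01042 = 13.73 mW/cm².

I₀ ≈ 13.7 mW/cm²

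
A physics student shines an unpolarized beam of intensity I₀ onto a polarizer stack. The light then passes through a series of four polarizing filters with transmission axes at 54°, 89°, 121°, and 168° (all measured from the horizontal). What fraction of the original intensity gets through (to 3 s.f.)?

Unpolarized light through the first polarizer → I₁ = ½ I₀, now polarized at 54°.
I₂ = I₁ cos²(89° − 54°) = 0.5 I₀ · cos²(35°) = 0.3355 I₀.
I₃ = I₂ cos²(121° − 89°) = 0.3355 I₀ · cos²(32°) = 0.2413 I₀.
I₄ = I₃ cos²(168° − 121°) = 0.2413 I₀ · cos²(47°) = 0.1122 I₀.
Transmitted fraction = 0.1122.

≈ 0.112 I₀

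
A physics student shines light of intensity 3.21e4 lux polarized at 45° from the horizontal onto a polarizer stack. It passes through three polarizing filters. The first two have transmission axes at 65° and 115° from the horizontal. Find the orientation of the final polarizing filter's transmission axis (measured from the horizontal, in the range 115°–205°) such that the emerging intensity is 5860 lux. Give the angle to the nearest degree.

θ ≈ 160°

By Malus's law, I₁ = I₀ cos²(65° − 45°) = I₀ cos²(20°) = 0.883 I₀.
I₂ = I₁ cos²(115° − 65°) = 0.883 I₀ · cos²(50°) = 0.3648 I₀.
Target fraction: 5860 / 3.21e4 lux = 0.1826 of I₀.
Need I₃/I₀ = 0.1826, so cos²(θ − 115°) = 0.1826 / 0.3648 = 0.5004.
θ − 115° = arccos(√0.5004) = 45.0°, giving θ ≈ 115 + 45.0 = 160.0°.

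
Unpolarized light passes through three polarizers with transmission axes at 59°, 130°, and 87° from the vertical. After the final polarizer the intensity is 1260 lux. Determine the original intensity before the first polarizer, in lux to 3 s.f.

Unpolarized light through the first polarizer → I₁ = ½ I₀, now polarized at 59°.
I₂ = I₁ cos²(130° − 59°) = 0.5 I₀ · cos²(71°) = 0.053 I₀.
I₃ = I₂ cos²(87° − 130°) = 0.053 I₀ · cos²(43°) = 0.02835 I₀.
So 1260 lux = 0.02835 I₀, giving I₀ = 1260/0.02835 = 4.445e+04 lux.

I₀ ≈ 4.44e4 lux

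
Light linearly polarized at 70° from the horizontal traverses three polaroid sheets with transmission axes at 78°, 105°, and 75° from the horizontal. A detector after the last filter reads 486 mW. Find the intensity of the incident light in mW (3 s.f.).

I₁ = I₀ cos²(78° − 70°) = I₀ cos²(8°) = 0.9806 I₀.
I₂ = I₁ cos²(105° − 78°) = 0.9806 I₀ · cos²(27°) = 0.7785 I₀.
I₃ = I₂ cos²(75° − 105°) = 0.7785 I₀ · cos²(30°) = 0.5839 I₀.
So 486 mW = 0.5839 I₀, giving I₀ = 486/0.5839 = 832.4 mW.

I₀ ≈ 832 mW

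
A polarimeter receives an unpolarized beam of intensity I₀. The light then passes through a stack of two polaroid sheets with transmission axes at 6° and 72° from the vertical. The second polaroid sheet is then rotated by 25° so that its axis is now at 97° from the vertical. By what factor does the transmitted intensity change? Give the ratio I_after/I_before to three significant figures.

I_new/I_old ≈ 0.00184

Before rotation:
Unpolarized light through the first polarizer → I₁ = ½ I₀, now polarized at 6°.
I₂ = I₁ cos²(72° − 6°) = 0.5 I₀ · cos²(66°) = 0.08272 I₀.
After rotation:
Unpolarized light through the first polarizer → I₁ = ½ I₀, now polarized at 6°.
Angle between axes 1 and 2: 89°. I₂ = 0.5 I₀ · cos²(89°) = 0.0001523 I₀.
Ratio = 0.0001523 / 0.08272 = 0.001841.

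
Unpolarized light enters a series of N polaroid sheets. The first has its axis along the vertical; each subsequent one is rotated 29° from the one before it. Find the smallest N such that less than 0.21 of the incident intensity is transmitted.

First polarizer halves the unpolarized light: factor 1/2.
Each further stage multiplies by cos²(29°) = 0.765.
After N polarizers: T = 0.5·0.765^(N−1). Require T < 0.21 ⇒ N−1 > ln(0.21/0.5)/ln(0.765) = 3.24, so N−1 ≥ 4 and N = 5.
Check: N=5 gives T = 0.1712 < 0.21; N=4 gives T = 0.2238.

N = 5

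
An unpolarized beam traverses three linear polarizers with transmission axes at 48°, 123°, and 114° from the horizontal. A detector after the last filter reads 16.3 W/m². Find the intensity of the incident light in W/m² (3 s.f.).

I₀ ≈ 499 W/m²

Unpolarized light through the first polarizer → I₁ = ½ I₀, now polarized at 48°.
I₂ = I₁ cos²(123° − 48°) = 0.5 I₀ · cos²(75°) = 0.03349 I₀.
I₃ = I₂ cos²(114° − 123°) = 0.03349 I₀ · cos²(9°) = 0.03267 I₀.
So 16.3 W/m² = 0.03267 I₀, giving I₀ = 16.3/0.03267 = 498.9 W/m².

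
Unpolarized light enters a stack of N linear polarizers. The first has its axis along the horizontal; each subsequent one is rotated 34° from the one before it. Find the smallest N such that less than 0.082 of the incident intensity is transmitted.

First polarizer halves the unpolarized light: factor 1/2.
Each further stage multiplies by cos²(34°) = 0.6873.
After N polarizers: T = 0.5·0.6873^(N−1). Require T < 0.082 ⇒ N−1 > ln(0.082/0.5)/ln(0.6873) = 4.82, so N−1 ≥ 5 and N = 6.
Check: N=6 gives T = 0.07669 < 0.082; N=5 gives T = 0.1116.

N = 6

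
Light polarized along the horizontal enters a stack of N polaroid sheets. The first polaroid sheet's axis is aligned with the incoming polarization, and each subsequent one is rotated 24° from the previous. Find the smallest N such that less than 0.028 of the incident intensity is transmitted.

First polarizer is aligned with the polarization: full transmission.
Each further stage multiplies by cos²(24°) = 0.8346.
After N polarizers: T = 0.8346^(N−1). Require T < 0.028 ⇒ N−1 > ln(0.028)/ln(0.8346) = 19.77, so N−1 ≥ 20 and N = 21.
Check: N=21 gives T = 0.02687 < 0.028; N=20 gives T = 0.03219.

N = 21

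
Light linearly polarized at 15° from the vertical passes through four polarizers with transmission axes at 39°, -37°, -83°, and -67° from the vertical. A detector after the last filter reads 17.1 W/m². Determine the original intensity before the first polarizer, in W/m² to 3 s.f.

By Malus's law, I₁ = I₀ cos²(39° − 15°) = I₀ cos²(24°) = 0.8346 I₀.
I₂ = I₁ cos²(-37° − 39°) = 0.8346 I₀ · cos²(76°) = 0.04884 I₀.
I₃ = I₂ cos²(-83° + 37°) = 0.04884 I₀ · cos²(46°) = 0.02357 I₀.
I₄ = I₃ cos²(-67° + 83°) = 0.02357 I₀ · cos²(16°) = 0.02178 I₀.
So 17.1 W/m² = 0.02178 I₀, giving I₀ = 17.1/0.02178 = 785.2 W/m².

I₀ ≈ 785 W/m²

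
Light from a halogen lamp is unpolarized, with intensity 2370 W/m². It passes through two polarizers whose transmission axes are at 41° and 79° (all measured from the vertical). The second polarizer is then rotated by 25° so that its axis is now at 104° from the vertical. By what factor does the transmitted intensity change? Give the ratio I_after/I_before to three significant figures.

I_new/I_old ≈ 0.332

Before rotation:
Unpolarized light through the first polarizer → I₁ = ½ I₀, now polarized at 41°.
I₂ = I₁ cos²(79° − 41°) = 0.5 I₀ · cos²(38°) = 0.3105 I₀.
After rotation:
Unpolarized light through the first polarizer → I₁ = ½ I₀, now polarized at 41°.
I₂ = I₁ cos²(104° − 41°) = 0.5 I₀ · cos²(63°) = 0.1031 I₀.
Ratio = 0.1031 / 0.3105 = 0.3319.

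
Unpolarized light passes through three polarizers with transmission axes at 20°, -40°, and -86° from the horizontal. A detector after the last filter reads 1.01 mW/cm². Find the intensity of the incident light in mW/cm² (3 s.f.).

Unpolarized light through the first polarizer → I₁ = ½ I₀, now polarized at 20°.
I₂ = I₁ cos²(-40° − 20°) = 0.5 I₀ · cos²(60°) = 0.125 I₀.
I₃ = I₂ cos²(-86° + 40°) = 0.125 I₀ · cos²(46°) = 0.06032 I₀.
So 1.01 mW/cm² = 0.06032 I₀, giving I₀ = 1.01/0.06032 = 16.74 mW/cm².

I₀ ≈ 16.7 mW/cm²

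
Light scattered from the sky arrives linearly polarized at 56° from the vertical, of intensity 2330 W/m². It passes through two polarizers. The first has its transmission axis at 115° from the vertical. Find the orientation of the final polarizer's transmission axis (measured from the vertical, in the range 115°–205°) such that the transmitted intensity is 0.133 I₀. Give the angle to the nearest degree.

By Malus's law, I₁ = I₀ cos²(115° − 56°) = I₀ cos²(59°) = 0.2653 I₀.
Need I₂/I₀ = 0.133, so cos²(θ − 115°) = 0.133 / 0.2653 = 0.5014.
θ − 115° = arccos(√0.5014) = 44.9°, giving θ ≈ 115 + 44.9 = 159.9°.

θ ≈ 160°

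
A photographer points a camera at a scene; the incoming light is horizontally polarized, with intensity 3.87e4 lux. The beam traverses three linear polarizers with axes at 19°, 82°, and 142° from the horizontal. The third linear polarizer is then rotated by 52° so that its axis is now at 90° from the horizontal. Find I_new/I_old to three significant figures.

I_new/I_old ≈ 3.92

Before rotation:
By Malus's law, I₁ = I₀ cos²(19° − 0°) = I₀ cos²(19°) = 0.894 I₀.
I₂ = I₁ cos²(82° − 19°) = 0.894 I₀ · cos²(63°) = 0.1843 I₀.
I₃ = I₂ cos²(142° − 82°) = 0.1843 I₀ · cos²(60°) = 0.04607 I₀.
After rotation:
I₁ = I₀ cos²(19° − 0°) = I₀ cos²(19°) = 0.894 I₀.
I₂ = I₁ cos²(82° − 19°) = 0.894 I₀ · cos²(63°) = 0.1843 I₀.
I₃ = I₂ cos²(90° − 82°) = 0.1843 I₀ · cos²(8°) = 0.1807 I₀.
Ratio = 0.1807 / 0.04607 = 3.923.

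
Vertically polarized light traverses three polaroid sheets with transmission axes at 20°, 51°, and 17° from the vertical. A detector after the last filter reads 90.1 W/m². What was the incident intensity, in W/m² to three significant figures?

I₀ ≈ 202 W/m²

I₁ = I₀ cos²(20° − 0°) = I₀ cos²(20°) = 0.883 I₀.
I₂ = I₁ cos²(51° − 20°) = 0.883 I₀ · cos²(31°) = 0.6488 I₀.
I₃ = I₂ cos²(17° − 51°) = 0.6488 I₀ · cos²(34°) = 0.4459 I₀.
So 90.1 W/m² = 0.4459 I₀, giving I₀ = 90.1/0.4459 = 202.1 W/m².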